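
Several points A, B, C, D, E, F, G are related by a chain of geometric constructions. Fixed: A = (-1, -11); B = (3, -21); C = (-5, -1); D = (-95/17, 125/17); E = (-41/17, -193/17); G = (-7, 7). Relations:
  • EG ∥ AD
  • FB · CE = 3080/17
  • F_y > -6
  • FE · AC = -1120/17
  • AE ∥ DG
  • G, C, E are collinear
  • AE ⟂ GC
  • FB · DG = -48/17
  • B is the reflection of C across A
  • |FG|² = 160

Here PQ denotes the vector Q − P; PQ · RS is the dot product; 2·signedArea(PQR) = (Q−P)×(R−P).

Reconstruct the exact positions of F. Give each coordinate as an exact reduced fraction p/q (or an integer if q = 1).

F = (-3, -5)

1. F_x = -3  [FE · AC = -1120/17 ∩ FB · CE = 3080/17]
2. F_y = -5  [FE · AC = -1120/17 ∩ FB · CE = 3080/17]
   → F = (-3, -5)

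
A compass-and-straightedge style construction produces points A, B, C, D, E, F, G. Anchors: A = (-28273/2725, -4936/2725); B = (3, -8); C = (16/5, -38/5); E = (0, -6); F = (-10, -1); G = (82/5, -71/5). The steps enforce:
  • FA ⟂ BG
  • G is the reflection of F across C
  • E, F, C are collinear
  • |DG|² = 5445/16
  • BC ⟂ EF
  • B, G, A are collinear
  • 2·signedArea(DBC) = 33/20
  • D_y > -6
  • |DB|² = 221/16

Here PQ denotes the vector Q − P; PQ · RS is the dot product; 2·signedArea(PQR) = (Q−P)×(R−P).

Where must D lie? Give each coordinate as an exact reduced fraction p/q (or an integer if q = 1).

D = (-1/10, -119/20)

1. D_x = -1/10  [line -2/5·x + 1/5·y + 23/20 = 0 ∩ |DG|² = 5445/16]
2. D_y = -119/20  [line -2/5·x + 1/5·y + 23/20 = 0 ∩ |DG|² = 5445/16]
   → D = (-1/10, -119/20)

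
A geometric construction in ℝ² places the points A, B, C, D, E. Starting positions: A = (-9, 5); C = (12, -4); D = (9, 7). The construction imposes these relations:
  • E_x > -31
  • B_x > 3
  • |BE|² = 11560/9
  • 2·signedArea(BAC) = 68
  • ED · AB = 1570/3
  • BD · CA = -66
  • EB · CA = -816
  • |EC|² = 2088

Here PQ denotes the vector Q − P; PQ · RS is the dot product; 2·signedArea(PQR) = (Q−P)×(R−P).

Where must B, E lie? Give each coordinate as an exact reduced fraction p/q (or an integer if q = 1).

B = (4, 8/3)
E = (-30, 14)

1. B_x = 4  [BD · CA = -66 ∩ 2·signedArea(BAC) = 68]
2. B_y = 8/3  [BD · CA = -66 ∩ 2·signedArea(BAC) = 68]
   → B = (4, 8/3)
3. E_x = -30  [ED · AB = 1570/3 ∩ EB · CA = -816]
4. E_y = 14  [ED · AB = 1570/3 ∩ EB · CA = -816]
   → E = (-30, 14)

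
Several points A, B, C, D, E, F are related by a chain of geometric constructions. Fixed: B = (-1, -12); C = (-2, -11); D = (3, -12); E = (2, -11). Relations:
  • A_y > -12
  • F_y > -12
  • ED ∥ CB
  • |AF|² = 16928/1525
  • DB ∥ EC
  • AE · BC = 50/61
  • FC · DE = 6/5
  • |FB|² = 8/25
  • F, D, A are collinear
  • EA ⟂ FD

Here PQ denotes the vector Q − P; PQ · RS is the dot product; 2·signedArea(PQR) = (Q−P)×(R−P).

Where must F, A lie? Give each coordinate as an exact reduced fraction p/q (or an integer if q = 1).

A = (117/61, -726/61)
F = (-7/5, -58/5)

1. F_x = -7/5  [line 1·x + -1·y + -51/5 = 0 ∩ |FB|² = 8/25]
2. F_y = -58/5  [line 1·x + -1·y + -51/5 = 0 ∩ |FB|² = 8/25]
   → F = (-7/5, -58/5)
3. A_x = 117/61  [F, D, A are collinear ∩ EA ⟂ FD]
4. A_y = -726/61  [F, D, A are collinear ∩ EA ⟂ FD]
   → A = (117/61, -726/61)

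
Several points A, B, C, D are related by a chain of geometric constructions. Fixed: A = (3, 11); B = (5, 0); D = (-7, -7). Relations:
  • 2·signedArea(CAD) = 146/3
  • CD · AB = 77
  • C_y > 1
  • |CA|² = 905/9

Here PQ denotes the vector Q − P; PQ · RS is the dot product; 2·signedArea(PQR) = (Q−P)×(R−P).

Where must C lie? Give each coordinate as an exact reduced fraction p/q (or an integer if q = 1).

1. C_x = 1/3  [2·signedArea(CAD) = 146/3 ∩ CD · AB = 77]
2. C_y = 4/3  [2·signedArea(CAD) = 146/3 ∩ CD · AB = 77]
   → C = (1/3, 4/3)

C = (1/3, 4/3)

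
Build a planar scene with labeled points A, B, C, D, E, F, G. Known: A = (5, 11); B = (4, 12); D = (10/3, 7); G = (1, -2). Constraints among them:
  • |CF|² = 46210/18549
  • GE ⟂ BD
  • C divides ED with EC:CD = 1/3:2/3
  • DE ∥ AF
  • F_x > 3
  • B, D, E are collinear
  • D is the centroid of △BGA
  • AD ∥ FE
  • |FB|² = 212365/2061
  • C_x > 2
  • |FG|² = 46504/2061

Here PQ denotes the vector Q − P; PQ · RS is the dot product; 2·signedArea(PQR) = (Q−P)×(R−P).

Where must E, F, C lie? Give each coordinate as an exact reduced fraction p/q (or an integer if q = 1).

1. E_x = 484/229  [B, D, E are collinear ∩ GE ⟂ BD]
2. E_y = -492/229  [B, D, E are collinear ∩ GE ⟂ BD]
   → E = (484/229, -492/229)
3. F_x = 2597/687  [AD ∥ FE ∩ DE ∥ AF]
4. F_y = 424/229  [AD ∥ FE ∩ DE ∥ AF]
   → F = (2597/687, 424/229)
5. C_x = 5194/2061  [C divides ED with EC:CD = 1/3:2/3]
6. C_y = 619/687  [C divides ED with EC:CD = 1/3:2/3]
   → C = (5194/2061, 619/687)

C = (5194/2061, 619/687)
E = (484/229, -492/229)
F = (2597/687, 424/229)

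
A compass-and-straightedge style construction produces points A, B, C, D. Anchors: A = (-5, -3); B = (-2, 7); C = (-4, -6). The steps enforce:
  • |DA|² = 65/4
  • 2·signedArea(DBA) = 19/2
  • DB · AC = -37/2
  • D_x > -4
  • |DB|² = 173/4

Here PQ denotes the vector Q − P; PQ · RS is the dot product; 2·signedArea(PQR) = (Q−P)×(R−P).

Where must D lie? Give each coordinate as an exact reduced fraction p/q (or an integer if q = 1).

D = (-3, 1/2)

1. D_x = -3  [DB · AC = -37/2 ∩ 2·signedArea(DBA) = 19/2]
2. D_y = 1/2  [DB · AC = -37/2 ∩ 2·signedArea(DBA) = 19/2]
   → D = (-3, 1/2)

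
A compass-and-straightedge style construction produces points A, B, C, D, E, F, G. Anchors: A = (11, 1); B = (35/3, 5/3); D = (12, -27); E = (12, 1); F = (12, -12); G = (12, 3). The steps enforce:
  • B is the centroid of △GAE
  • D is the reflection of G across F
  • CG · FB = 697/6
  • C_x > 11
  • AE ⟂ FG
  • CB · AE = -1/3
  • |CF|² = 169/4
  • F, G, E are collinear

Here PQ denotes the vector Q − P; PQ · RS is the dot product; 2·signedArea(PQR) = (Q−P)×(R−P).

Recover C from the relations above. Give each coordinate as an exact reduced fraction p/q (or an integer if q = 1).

C = (12, -11/2)

1. C_x = 12  [CG · FB = 697/6 ∩ CB · AE = -1/3]
2. C_y = -11/2  [CG · FB = 697/6 ∩ CB · AE = -1/3]
   → C = (12, -11/2)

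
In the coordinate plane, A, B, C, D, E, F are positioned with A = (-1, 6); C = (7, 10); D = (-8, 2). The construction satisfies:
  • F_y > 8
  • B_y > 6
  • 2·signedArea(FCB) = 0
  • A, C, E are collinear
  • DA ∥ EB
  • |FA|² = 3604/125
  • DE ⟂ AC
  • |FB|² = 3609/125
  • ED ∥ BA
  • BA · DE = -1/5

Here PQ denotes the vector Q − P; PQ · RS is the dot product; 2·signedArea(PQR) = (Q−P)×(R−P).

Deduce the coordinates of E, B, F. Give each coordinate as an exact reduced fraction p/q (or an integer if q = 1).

1. E_x = -41/5  [A, C, E are collinear ∩ DE ⟂ AC]
2. E_y = 12/5  [A, C, E are collinear ∩ DE ⟂ AC]
   → E = (-41/5, 12/5)
3. B_x = -6/5  [ED ∥ BA ∩ DA ∥ EB]
4. B_y = 32/5  [ED ∥ BA ∩ DA ∥ EB]
   → B = (-6/5, 32/5)
5. F_x = 93/25  [line 18/5·x + -41/5·y + 284/5 = 0 ∩ |FB|² = 3609/125]
6. F_y = 214/25  [line 18/5·x + -41/5·y + 284/5 = 0 ∩ |FB|² = 3609/125]
   → F = (93/25, 214/25)

B = (-6/5, 32/5)
E = (-41/5, 12/5)
F = (93/25, 214/25)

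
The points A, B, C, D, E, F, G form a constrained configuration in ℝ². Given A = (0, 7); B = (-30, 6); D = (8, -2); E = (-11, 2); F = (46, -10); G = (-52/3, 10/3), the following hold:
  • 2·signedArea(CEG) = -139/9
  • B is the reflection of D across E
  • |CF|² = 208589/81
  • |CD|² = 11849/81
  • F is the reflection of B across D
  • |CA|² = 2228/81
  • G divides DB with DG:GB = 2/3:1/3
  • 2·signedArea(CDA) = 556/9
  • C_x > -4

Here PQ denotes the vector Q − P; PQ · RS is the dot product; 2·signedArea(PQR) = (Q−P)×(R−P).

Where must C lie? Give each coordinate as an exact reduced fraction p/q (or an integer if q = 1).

1. C_x = -28/9  [2·signedArea(CDA) = 556/9 ∩ 2·signedArea(CEG) = -139/9]
2. C_y = 25/9  [2·signedArea(CDA) = 556/9 ∩ 2·signedArea(CEG) = -139/9]
   → C = (-28/9, 25/9)

C = (-28/9, 25/9)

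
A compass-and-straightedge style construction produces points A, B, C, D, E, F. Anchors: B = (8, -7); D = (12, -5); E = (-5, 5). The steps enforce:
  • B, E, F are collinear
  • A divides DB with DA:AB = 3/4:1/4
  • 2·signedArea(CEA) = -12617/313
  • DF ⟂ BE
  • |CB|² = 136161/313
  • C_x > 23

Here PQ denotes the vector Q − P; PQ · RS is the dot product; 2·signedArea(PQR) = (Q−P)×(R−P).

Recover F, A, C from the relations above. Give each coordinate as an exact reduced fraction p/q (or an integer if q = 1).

1. F_x = 2868/313  [B, E, F are collinear ∩ DF ⟂ BE]
2. F_y = -2527/313  [B, E, F are collinear ∩ DF ⟂ BE]
   → F = (2868/313, -2527/313)
3. A_x = 9  [A divides DB with DA:AB = 3/4:1/4]
4. A_y = -13/2  [A divides DB with DA:AB = 3/4:1/4]
   → A = (9, -13/2)
5. C_x = 7301/313  [line 23/2·x + 14·y + 17409/626 = 0 ∩ |CB|² = 136161/313]
6. C_y = -6619/313  [line 23/2·x + 14·y + 17409/626 = 0 ∩ |CB|² = 136161/313]
   → C = (7301/313, -6619/313)

A = (9, -13/2)
C = (7301/313, -6619/313)
F = (2868/313, -2527/313)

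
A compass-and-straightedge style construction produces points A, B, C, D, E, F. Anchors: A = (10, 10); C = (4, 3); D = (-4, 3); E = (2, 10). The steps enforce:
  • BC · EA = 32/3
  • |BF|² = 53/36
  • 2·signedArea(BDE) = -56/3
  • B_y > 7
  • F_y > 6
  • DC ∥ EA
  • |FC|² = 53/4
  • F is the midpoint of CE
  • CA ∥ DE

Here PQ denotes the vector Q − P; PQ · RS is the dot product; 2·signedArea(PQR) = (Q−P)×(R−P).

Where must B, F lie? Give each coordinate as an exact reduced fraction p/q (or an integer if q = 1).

B = (8/3, 23/3)
F = (3, 13/2)

1. B_x = 8/3  [2·signedArea(BDE) = -56/3 ∩ BC · EA = 32/3]
2. B_y = 23/3  [2·signedArea(BDE) = -56/3 ∩ BC · EA = 32/3]
   → B = (8/3, 23/3)
3. F_x = 3  [F is the midpoint of CE]
4. F_y = 13/2  [F is the midpoint of CE]
   → F = (3, 13/2)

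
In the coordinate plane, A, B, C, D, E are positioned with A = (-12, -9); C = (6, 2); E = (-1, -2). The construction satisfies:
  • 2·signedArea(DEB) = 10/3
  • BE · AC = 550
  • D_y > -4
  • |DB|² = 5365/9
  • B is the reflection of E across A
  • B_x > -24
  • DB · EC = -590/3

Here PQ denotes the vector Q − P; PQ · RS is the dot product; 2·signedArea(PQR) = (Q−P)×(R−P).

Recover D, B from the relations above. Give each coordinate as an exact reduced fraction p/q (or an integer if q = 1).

B = (-23, -16)
D = (-7/3, -3)

1. B_x = -23  [B is the reflection of E across A]
2. B_y = -16  [B is the reflection of E across A]
   → B = (-23, -16)
3. D_x = -7/3  [2·signedArea(DEB) = 10/3 ∩ DB · EC = -590/3]
4. D_y = -3  [2·signedArea(DEB) = 10/3 ∩ DB · EC = -590/3]
   → D = (-7/3, -3)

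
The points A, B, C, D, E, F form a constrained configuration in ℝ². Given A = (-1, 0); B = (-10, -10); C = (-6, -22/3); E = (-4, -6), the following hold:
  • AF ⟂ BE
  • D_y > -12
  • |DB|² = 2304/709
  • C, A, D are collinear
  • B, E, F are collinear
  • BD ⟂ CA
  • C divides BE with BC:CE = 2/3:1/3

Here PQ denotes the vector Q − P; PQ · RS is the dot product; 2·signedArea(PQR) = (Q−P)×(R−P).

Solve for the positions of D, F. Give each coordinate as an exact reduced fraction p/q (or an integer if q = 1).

1. D_x = -6034/709  [C, A, D are collinear ∩ BD ⟂ CA]
2. D_y = -7810/709  [C, A, D are collinear ∩ BD ⟂ CA]
   → D = (-6034/709, -7810/709)
3. F_x = 11/13  [B, E, F are collinear ∩ AF ⟂ BE]
4. F_y = -36/13  [B, E, F are collinear ∩ AF ⟂ BE]
   → F = (11/13, -36/13)

D = (-6034/709, -7810/709)
F = (11/13, -36/13)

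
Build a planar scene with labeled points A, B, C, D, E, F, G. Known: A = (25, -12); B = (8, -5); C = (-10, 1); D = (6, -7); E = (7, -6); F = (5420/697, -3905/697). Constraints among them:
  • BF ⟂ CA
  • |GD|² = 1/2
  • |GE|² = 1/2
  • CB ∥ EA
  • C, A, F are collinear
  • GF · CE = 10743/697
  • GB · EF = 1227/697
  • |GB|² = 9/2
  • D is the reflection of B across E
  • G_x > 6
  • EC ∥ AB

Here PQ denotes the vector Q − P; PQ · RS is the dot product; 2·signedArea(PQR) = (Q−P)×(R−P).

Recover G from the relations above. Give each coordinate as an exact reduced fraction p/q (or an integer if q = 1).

G = (13/2, -13/2)

1. G_x = 13/2  [GF · CE = 10743/697 ∩ GB · EF = 1227/697]
2. G_y = -13/2  [GF · CE = 10743/697 ∩ GB · EF = 1227/697]
   → G = (13/2, -13/2)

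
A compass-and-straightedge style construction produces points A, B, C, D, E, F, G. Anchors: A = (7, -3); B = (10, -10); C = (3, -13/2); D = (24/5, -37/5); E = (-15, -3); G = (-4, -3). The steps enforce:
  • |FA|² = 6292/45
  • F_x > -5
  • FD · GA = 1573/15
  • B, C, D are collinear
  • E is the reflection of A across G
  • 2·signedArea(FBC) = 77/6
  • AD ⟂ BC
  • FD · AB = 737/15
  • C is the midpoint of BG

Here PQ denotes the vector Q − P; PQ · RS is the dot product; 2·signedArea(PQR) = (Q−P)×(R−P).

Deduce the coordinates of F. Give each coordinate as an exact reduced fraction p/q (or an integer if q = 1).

1. F_x = -71/15  [2·signedArea(FBC) = 77/6 ∩ FD · GA = 1573/15]
2. F_y = -67/15  [2·signedArea(FBC) = 77/6 ∩ FD · GA = 1573/15]
   → F = (-71/15, -67/15)

F = (-71/15, -67/15)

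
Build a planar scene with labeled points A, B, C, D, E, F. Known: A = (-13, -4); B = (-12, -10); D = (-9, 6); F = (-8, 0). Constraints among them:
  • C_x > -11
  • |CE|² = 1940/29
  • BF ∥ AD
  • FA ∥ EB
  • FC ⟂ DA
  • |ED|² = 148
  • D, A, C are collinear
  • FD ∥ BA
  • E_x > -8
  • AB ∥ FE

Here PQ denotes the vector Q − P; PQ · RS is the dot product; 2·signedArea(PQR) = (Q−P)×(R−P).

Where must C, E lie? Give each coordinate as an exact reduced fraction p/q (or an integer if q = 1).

1. C_x = -317/29  [D, A, C are collinear ∩ FC ⟂ DA]
2. C_y = 34/29  [D, A, C are collinear ∩ FC ⟂ DA]
   → C = (-317/29, 34/29)
3. E_x = -7  [FA ∥ EB ∩ AB ∥ FE]
4. E_y = -6  [FA ∥ EB ∩ AB ∥ FE]
   → E = (-7, -6)

C = (-317/29, 34/29)
E = (-7, -6)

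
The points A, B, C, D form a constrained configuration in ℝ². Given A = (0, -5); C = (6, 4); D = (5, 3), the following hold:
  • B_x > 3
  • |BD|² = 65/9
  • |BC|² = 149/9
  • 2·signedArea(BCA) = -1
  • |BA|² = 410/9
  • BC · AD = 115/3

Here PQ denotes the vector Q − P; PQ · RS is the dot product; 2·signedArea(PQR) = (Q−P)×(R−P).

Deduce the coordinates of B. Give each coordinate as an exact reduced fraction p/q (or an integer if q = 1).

1. B_x = 11/3  [2·signedArea(BCA) = -1 ∩ BC · AD = 115/3]
2. B_y = 2/3  [2·signedArea(BCA) = -1 ∩ BC · AD = 115/3]
   → B = (11/3, 2/3)

B = (11/3, 2/3)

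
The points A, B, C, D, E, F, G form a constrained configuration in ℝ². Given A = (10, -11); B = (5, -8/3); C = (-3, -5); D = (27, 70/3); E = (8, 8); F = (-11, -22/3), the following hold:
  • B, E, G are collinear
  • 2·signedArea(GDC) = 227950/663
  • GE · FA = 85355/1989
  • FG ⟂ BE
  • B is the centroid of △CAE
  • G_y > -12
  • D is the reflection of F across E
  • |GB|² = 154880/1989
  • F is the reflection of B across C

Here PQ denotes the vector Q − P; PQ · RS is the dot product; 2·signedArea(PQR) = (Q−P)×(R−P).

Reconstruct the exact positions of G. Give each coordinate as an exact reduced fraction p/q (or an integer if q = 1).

G = (577/221, -7400/663)

1. G_x = 577/221  [B, E, G are collinear ∩ FG ⟂ BE]
2. G_y = -7400/663  [B, E, G are collinear ∩ FG ⟂ BE]
   → G = (577/221, -7400/663)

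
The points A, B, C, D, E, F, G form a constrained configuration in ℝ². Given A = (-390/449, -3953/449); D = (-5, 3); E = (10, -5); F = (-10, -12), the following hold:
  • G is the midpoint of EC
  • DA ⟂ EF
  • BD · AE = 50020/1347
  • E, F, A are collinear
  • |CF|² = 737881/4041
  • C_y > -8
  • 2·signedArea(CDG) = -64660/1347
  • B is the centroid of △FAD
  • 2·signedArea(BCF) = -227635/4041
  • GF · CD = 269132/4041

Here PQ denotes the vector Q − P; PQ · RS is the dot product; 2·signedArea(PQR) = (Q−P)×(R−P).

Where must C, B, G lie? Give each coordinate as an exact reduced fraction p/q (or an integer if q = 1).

1. B_x = -2375/449  [B is the centroid of △FAD]
2. B_y = -7994/1347  [B is the centroid of △FAD]
   → B = (-2375/449, -7994/1347)
3. C_x = 3710/1347  [line -8170/1347·x + 2115/449·y + 210955/4041 = 0 ∩ |CF|² = 737881/4041]
4. C_y = -10151/1347  [line -8170/1347·x + 2115/449·y + 210955/4041 = 0 ∩ |CF|² = 737881/4041]
   → C = (3710/1347, -10151/1347)
5. G_x = 8590/1347  [2·signedArea(CDG) = -64660/1347 ∩ G is the midpoint of EC]
6. G_y = -8443/1347  [2·signedArea(CDG) = -64660/1347 ∩ G is the midpoint of EC]
   → G = (8590/1347, -8443/1347)

B = (-2375/449, -7994/1347)
C = (3710/1347, -10151/1347)
G = (8590/1347, -8443/1347)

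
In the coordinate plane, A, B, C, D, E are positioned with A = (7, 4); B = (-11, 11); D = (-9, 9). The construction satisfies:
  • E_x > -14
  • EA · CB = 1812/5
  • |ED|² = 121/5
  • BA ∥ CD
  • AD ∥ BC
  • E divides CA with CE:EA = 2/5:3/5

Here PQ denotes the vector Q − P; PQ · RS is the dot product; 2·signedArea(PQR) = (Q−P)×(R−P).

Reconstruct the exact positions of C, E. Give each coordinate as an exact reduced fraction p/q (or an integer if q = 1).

1. C_x = -27  [BA ∥ CD ∩ AD ∥ BC]
2. C_y = 16  [BA ∥ CD ∩ AD ∥ BC]
   → C = (-27, 16)
3. E_x = -67/5  [E divides CA with CE:EA = 2/5:3/5]
4. E_y = 56/5  [E divides CA with CE:EA = 2/5:3/5]
   → E = (-67/5, 56/5)

C = (-27, 16)
E = (-67/5, 56/5)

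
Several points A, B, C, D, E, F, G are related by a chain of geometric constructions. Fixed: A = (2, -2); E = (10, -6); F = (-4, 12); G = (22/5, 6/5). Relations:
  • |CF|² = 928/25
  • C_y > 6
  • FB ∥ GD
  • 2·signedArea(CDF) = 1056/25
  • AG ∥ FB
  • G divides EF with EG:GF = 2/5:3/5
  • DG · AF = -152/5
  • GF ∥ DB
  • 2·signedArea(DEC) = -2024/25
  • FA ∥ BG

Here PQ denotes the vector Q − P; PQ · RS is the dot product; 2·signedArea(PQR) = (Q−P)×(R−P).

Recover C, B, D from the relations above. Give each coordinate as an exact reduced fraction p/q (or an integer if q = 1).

1. B_x = -8/5  [FA ∥ BG ∩ AG ∥ FB]
2. B_y = 76/5  [FA ∥ BG ∩ AG ∥ FB]
   → B = (-8/5, 76/5)
3. D_x = 34/5  [GF ∥ DB ∩ FB ∥ GD]
4. D_y = 22/5  [GF ∥ DB ∩ FB ∥ GD]
   → D = (34/5, 22/5)
5. C_x = -8/5  [2·signedArea(CDF) = 1056/25 ∩ 2·signedArea(DEC) = -2024/25]
6. C_y = 32/5  [2·signedArea(CDF) = 1056/25 ∩ 2·signedArea(DEC) = -2024/25]
   → C = (-8/5, 32/5)

B = (-8/5, 76/5)
C = (-8/5, 32/5)
D = (34/5, 22/5)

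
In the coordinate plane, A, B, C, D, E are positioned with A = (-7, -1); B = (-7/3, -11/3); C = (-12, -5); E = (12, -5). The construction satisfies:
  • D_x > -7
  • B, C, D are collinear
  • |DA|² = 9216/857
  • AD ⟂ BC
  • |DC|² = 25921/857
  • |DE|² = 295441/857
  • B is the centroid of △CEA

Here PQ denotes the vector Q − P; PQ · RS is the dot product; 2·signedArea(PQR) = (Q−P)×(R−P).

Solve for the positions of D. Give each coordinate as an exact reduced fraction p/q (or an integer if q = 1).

1. D_x = -5615/857  [B, C, D are collinear ∩ AD ⟂ BC]
2. D_y = -3641/857  [B, C, D are collinear ∩ AD ⟂ BC]
   → D = (-5615/857, -3641/857)

D = (-5615/857, -3641/857)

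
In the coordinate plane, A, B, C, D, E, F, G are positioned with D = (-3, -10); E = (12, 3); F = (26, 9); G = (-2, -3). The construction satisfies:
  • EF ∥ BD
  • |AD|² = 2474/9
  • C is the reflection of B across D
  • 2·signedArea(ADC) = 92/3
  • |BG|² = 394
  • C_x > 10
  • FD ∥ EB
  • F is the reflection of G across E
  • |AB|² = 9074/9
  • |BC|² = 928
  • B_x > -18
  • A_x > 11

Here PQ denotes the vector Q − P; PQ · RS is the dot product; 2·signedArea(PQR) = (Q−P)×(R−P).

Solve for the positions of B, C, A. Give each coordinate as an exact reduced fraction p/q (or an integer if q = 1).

1. B_x = -17  [EF ∥ BD ∩ FD ∥ EB]
2. B_y = -16  [EF ∥ BD ∩ FD ∥ EB]
   → B = (-17, -16)
3. C_x = 11  [C is the reflection of B across D]
4. C_y = -4  [C is the reflection of B across D]
   → C = (11, -4)
5. A_x = 34/3  [line -6·x + 14·y + 274/3 = 0 ∩ |AB|² = 9074/9]
6. A_y = -5/3  [line -6·x + 14·y + 274/3 = 0 ∩ |AB|² = 9074/9]
   → A = (34/3, -5/3)

A = (34/3, -5/3)
B = (-17, -16)
C = (11, -4)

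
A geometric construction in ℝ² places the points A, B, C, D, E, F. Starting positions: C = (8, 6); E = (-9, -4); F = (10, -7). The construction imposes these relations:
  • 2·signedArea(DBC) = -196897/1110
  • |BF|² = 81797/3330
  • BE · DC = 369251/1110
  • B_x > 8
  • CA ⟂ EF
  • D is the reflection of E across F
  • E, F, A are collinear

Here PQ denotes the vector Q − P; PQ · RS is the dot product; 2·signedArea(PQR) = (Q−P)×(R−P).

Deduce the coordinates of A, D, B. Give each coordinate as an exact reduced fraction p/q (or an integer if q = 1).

A = (2237/370, -2359/370)
B = (8897/1110, -2729/1110)
D = (29, -10)

1. A_x = 2237/370  [E, F, A are collinear ∩ CA ⟂ EF]
2. A_y = -2359/370  [E, F, A are collinear ∩ CA ⟂ EF]
   → A = (2237/370, -2359/370)
3. D_x = 29  [D is the reflection of E across F]
4. D_y = -10  [D is the reflection of E across F]
   → D = (29, -10)
5. B_x = 8897/1110  [BE · DC = 369251/1110 ∩ 2·signedArea(DBC) = -196897/1110]
6. B_y = -2729/1110  [BE · DC = 369251/1110 ∩ 2·signedArea(DBC) = -196897/1110]
   → B = (8897/1110, -2729/1110)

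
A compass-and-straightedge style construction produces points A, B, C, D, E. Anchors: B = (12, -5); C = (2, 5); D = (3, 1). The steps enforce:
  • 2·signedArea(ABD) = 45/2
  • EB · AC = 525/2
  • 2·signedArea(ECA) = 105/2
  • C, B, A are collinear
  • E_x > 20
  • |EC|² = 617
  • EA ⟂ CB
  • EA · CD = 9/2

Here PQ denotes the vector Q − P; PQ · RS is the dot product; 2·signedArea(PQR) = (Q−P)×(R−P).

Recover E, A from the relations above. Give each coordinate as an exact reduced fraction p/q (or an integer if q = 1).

A = (39/2, -25/2)
E = (21, -11)

1. A_x = 39/2  [C, B, A are collinear ∩ 2·signedArea(ABD) = 45/2]
2. A_y = -25/2  [C, B, A are collinear ∩ 2·signedArea(ABD) = 45/2]
   → A = (39/2, -25/2)
3. E_x = 21  [EA · CD = 9/2 ∩ EA ⟂ CB]
4. E_y = -11  [EA · CD = 9/2 ∩ EA ⟂ CB]
   → E = (21, -11)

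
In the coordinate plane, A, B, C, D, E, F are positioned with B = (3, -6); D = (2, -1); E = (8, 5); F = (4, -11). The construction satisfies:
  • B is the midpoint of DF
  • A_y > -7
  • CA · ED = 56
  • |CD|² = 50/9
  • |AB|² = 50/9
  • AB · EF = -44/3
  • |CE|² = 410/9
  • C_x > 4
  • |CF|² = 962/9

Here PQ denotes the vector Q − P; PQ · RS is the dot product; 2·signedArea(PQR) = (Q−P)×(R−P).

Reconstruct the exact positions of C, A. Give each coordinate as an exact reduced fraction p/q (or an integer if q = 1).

A = (2/3, -19/3)
C = (13/3, -2/3)

1. A_x = 2/3  [line 4·x + 16·y + 296/3 = 0 ∩ |AB|² = 50/9]
2. A_y = -19/3  [line 4·x + 16·y + 296/3 = 0 ∩ |AB|² = 50/9]
   → A = (2/3, -19/3)
3. C_x = 13/3  [line 6·x + 6·y + -22 = 0 ∩ |CD|² = 50/9]
4. C_y = -2/3  [line 6·x + 6·y + -22 = 0 ∩ |CD|² = 50/9]
   → C = (13/3, -2/3)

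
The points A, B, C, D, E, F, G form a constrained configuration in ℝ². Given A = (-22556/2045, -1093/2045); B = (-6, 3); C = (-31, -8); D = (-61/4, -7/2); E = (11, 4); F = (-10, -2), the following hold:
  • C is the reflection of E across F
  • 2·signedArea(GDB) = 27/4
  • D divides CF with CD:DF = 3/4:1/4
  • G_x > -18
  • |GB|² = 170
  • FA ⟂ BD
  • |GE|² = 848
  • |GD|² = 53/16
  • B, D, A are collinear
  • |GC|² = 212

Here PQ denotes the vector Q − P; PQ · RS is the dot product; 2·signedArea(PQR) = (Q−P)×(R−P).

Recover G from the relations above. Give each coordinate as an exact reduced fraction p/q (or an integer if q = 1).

1. G_x = -17  [line -13/2·x + 37/4·y + -147/2 = 0 ∩ |GC|² = 212]
2. G_y = -4  [line -13/2·x + 37/4·y + -147/2 = 0 ∩ |GC|² = 212]
   → G = (-17, -4)

G = (-17, -4)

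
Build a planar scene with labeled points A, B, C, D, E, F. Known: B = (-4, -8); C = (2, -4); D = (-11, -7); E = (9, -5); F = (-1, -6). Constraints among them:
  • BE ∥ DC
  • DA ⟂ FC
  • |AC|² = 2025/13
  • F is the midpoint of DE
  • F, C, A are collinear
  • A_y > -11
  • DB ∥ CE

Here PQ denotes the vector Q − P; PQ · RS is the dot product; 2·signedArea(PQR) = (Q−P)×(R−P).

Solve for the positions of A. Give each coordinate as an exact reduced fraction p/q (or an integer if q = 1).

A = (-109/13, -142/13)

1. A_x = -109/13  [F, C, A are collinear ∩ DA ⟂ FC]
2. A_y = -142/13  [F, C, A are collinear ∩ DA ⟂ FC]
   → A = (-109/13, -142/13)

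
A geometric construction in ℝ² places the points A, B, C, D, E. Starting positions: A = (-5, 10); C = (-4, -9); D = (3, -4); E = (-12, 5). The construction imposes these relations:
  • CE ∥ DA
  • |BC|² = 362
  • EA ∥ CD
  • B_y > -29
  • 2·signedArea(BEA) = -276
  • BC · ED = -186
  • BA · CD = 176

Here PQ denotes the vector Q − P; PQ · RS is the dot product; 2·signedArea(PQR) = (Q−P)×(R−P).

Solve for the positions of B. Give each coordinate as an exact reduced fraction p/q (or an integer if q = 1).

1. B_x = -3  [BA · CD = 176 ∩ 2·signedArea(BEA) = -276]
2. B_y = -28  [BA · CD = 176 ∩ 2·signedArea(BEA) = -276]
   → B = (-3, -28)

B = (-3, -28)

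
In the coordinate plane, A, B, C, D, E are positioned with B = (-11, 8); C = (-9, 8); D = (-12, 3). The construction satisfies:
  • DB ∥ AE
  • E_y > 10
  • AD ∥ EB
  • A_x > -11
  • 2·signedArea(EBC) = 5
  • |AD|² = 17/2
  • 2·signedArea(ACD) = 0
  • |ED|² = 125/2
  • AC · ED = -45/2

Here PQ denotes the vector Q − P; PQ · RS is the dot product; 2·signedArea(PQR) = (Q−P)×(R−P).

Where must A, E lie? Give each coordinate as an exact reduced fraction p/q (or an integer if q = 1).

A = (-21/2, 11/2)
E = (-19/2, 21/2)

1. A_x = -21/2  [line 5·x + -3·y + 69 = 0 ∩ |AD|² = 17/2]
2. A_y = 11/2  [line 5·x + -3·y + 69 = 0 ∩ |AD|² = 17/2]
   → A = (-21/2, 11/2)
3. E_x = -19/2  [AD ∥ EB ∩ DB ∥ AE]
4. E_y = 21/2  [AD ∥ EB ∩ DB ∥ AE]
   → E = (-19/2, 21/2)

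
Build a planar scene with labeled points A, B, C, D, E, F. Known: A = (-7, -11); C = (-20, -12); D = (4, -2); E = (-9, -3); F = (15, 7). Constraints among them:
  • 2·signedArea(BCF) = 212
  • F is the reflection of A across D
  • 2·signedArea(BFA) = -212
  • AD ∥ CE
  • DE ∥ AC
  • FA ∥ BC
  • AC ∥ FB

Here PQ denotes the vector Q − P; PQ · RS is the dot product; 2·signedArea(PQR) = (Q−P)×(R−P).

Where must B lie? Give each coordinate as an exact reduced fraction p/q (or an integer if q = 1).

B = (2, 6)

1. B_x = 2  [FA ∥ BC ∩ AC ∥ FB]
2. B_y = 6  [FA ∥ BC ∩ AC ∥ FB]
   → B = (2, 6)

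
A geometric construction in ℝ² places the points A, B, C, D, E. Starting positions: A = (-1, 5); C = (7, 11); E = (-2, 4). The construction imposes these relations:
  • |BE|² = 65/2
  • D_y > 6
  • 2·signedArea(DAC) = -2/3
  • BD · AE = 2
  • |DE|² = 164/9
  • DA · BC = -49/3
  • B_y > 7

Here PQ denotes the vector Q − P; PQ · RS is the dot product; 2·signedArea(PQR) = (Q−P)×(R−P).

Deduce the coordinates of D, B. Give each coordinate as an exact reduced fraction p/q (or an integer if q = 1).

B = (5/2, 15/2)
D = (4/3, 20/3)

1. D_x = 4/3  [line -6·x + 8·y + -136/3 = 0 ∩ |DE|² = 164/9]
2. D_y = 20/3  [line -6·x + 8·y + -136/3 = 0 ∩ |DE|² = 164/9]
   → D = (4/3, 20/3)
3. B_x = 5/2  [BD · AE = 2 ∩ DA · BC = -49/3]
4. B_y = 15/2  [BD · AE = 2 ∩ DA · BC = -49/3]
   → B = (5/2, 15/2)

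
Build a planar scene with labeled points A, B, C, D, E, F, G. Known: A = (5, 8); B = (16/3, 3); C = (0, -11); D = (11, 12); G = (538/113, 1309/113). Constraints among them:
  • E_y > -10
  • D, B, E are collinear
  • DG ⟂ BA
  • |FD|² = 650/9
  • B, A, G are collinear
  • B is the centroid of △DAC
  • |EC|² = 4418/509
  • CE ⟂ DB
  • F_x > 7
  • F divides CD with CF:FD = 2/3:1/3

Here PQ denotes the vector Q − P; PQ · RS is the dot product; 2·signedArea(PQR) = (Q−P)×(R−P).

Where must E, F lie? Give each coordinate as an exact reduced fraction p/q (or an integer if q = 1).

1. E_x = -1269/509  [D, B, E are collinear ∩ CE ⟂ DB]
2. E_y = -4800/509  [D, B, E are collinear ∩ CE ⟂ DB]
   → E = (-1269/509, -4800/509)
3. F_x = 22/3  [F divides CD with CF:FD = 2/3:1/3]
4. F_y = 13/3  [F divides CD with CF:FD = 2/3:1/3]
   → F = (22/3, 13/3)

E = (-1269/509, -4800/509)
F = (22/3, 13/3)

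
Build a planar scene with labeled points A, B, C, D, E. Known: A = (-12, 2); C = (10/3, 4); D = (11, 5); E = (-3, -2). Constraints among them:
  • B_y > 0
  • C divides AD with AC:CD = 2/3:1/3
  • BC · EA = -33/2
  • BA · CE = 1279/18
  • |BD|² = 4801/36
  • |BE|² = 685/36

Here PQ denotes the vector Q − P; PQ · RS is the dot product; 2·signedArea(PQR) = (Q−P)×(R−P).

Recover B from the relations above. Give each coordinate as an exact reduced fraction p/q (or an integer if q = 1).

B = (1/6, 1)

1. B_x = 1/6  [BC · EA = -33/2 ∩ BA · CE = 1279/18]
2. B_y = 1  [BC · EA = -33/2 ∩ BA · CE = 1279/18]
   → B = (1/6, 1)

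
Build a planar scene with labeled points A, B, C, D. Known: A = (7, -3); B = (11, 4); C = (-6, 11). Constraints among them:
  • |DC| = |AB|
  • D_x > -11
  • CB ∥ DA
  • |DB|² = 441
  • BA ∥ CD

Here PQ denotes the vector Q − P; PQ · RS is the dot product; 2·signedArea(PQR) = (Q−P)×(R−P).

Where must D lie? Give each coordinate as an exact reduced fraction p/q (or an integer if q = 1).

D = (-10, 4)

1. D_x = -10  [CB ∥ DA ∩ BA ∥ CD]
2. D_y = 4  [CB ∥ DA ∩ BA ∥ CD]
   → D = (-10, 4)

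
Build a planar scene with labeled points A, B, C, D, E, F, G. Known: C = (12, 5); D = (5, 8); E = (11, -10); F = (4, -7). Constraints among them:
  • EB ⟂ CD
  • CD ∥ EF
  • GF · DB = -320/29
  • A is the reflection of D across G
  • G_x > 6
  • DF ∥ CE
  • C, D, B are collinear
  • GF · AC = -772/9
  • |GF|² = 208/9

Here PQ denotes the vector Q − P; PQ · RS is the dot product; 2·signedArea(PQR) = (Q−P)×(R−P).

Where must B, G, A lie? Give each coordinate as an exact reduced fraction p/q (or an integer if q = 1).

A = (25/3, -14)
B = (481/29, 88/29)
G = (20/3, -3)

1. B_x = 481/29  [C, D, B are collinear ∩ EB ⟂ CD]
2. B_y = 88/29  [C, D, B are collinear ∩ EB ⟂ CD]
   → B = (481/29, 88/29)
3. G_x = 20/3  [line -336/29·x + 144/29·y + 2672/29 = 0 ∩ |GF|² = 208/9]
4. G_y = -3  [line -336/29·x + 144/29·y + 2672/29 = 0 ∩ |GF|² = 208/9]
   → G = (20/3, -3)
5. A_x = 25/3  [GF · AC = -772/9 ∩ A is the reflection of D across G]
6. A_y = -14  [GF · AC = -772/9 ∩ A is the reflection of D across G]
   → A = (25/3, -14)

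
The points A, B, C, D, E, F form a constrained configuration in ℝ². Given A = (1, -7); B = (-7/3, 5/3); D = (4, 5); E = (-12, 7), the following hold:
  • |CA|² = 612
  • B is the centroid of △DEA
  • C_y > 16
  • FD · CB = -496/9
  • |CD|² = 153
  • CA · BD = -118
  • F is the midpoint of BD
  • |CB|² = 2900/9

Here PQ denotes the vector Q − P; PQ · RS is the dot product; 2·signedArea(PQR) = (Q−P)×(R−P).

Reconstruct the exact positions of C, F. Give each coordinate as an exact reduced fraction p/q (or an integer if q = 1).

1. C_x = 7  [line -19/3·x + -10/3·y + 101 = 0 ∩ |CD|² = 153]
2. C_y = 17  [line -19/3·x + -10/3·y + 101 = 0 ∩ |CD|² = 153]
   → C = (7, 17)
3. F_x = 5/6  [F is the midpoint of BD]
4. F_y = 10/3  [F is the midpoint of BD]
   → F = (5/6, 10/3)

C = (7, 17)
F = (5/6, 10/3)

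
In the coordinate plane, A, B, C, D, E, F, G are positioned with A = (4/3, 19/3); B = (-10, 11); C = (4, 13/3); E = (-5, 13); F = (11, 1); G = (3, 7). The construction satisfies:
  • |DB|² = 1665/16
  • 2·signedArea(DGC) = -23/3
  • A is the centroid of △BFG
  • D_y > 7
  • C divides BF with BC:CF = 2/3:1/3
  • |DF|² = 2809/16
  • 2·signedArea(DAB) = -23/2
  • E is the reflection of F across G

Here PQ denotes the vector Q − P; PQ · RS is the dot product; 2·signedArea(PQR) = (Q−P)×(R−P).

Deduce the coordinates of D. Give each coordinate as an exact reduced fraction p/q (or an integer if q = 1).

D = (-1/4, 8)

1. D_x = -1/4  [2·signedArea(DAB) = -23/2 ∩ 2·signedArea(DGC) = -23/3]
2. D_y = 8  [2·signedArea(DAB) = -23/2 ∩ 2·signedArea(DGC) = -23/3]
   → D = (-1/4, 8)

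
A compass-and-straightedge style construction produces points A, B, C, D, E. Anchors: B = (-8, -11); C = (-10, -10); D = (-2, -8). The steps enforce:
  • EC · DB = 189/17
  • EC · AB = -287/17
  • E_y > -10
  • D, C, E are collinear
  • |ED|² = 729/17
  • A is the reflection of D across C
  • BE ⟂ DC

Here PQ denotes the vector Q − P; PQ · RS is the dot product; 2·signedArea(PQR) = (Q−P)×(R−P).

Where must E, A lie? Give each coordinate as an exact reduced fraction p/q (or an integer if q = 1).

1. E_x = -142/17  [D, C, E are collinear ∩ BE ⟂ DC]
2. E_y = -163/17  [D, C, E are collinear ∩ BE ⟂ DC]
   → E = (-142/17, -163/17)
3. A_x = -18  [A is the reflection of D across C]
4. A_y = -12  [A is the reflection of D across C]
   → A = (-18, -12)

A = (-18, -12)
E = (-142/17, -163/17)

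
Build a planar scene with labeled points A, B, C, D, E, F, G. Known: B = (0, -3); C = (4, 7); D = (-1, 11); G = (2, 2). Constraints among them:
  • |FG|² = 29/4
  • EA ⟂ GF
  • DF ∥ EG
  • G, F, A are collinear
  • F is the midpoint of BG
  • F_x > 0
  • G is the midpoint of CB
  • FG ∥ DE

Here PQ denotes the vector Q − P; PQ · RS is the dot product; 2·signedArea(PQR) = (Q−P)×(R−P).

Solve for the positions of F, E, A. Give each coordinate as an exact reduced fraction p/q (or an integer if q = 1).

1. F_x = 1  [F is the midpoint of BG]
2. F_y = -1/2  [F is the midpoint of BG]
   → F = (1, -1/2)
3. E_x = 0  [DF ∥ EG ∩ FG ∥ DE]
4. E_y = 27/2  [DF ∥ EG ∩ FG ∥ DE]
   → E = (0, 27/2)
5. A_x = 165/29  [G, F, A are collinear ∩ EA ⟂ GF]
6. A_y = 651/58  [G, F, A are collinear ∩ EA ⟂ GF]
   → A = (165/29, 651/58)

A = (165/29, 651/58)
E = (0, 27/2)
F = (1, -1/2)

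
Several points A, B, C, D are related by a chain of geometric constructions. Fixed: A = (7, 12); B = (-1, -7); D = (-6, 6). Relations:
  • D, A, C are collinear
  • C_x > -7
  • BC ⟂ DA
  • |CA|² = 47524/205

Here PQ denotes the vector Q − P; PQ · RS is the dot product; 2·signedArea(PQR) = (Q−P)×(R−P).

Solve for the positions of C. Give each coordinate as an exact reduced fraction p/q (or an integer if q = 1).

C = (-1399/205, 1152/205)

1. C_x = -1399/205  [D, A, C are collinear ∩ BC ⟂ DA]
2. C_y = 1152/205  [D, A, C are collinear ∩ BC ⟂ DA]
   → C = (-1399/205, 1152/205)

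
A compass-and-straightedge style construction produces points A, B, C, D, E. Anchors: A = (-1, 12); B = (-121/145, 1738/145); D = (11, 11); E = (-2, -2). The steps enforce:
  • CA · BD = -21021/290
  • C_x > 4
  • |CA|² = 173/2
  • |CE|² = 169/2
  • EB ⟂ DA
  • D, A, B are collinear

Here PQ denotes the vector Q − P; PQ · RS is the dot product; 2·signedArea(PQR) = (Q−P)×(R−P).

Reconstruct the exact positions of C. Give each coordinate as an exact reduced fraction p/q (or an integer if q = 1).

1. C_x = 9/2  [line -1716/145·x + 143/145·y + 14157/290 = 0 ∩ |CE|² = 169/2]
2. C_y = 9/2  [line -1716/145·x + 143/145·y + 14157/290 = 0 ∩ |CE|² = 169/2]
   → C = (9/2, 9/2)

C = (9/2, 9/2)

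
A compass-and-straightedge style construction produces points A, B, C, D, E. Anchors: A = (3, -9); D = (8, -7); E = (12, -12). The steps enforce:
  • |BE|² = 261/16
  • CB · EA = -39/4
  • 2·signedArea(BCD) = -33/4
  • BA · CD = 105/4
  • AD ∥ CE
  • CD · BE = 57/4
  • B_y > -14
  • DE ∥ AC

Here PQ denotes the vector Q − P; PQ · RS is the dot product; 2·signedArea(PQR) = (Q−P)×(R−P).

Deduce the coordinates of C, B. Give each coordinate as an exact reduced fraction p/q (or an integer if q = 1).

B = (33/4, -27/2)
C = (7, -14)

1. C_x = 7  [AD ∥ CE ∩ DE ∥ AC]
2. C_y = -14  [AD ∥ CE ∩ DE ∥ AC]
   → C = (7, -14)
3. B_x = 33/4  [2·signedArea(BCD) = -33/4 ∩ BA · CD = 105/4]
4. B_y = -27/2  [2·signedArea(BCD) = -33/4 ∩ BA · CD = 105/4]
   → B = (33/4, -27/2)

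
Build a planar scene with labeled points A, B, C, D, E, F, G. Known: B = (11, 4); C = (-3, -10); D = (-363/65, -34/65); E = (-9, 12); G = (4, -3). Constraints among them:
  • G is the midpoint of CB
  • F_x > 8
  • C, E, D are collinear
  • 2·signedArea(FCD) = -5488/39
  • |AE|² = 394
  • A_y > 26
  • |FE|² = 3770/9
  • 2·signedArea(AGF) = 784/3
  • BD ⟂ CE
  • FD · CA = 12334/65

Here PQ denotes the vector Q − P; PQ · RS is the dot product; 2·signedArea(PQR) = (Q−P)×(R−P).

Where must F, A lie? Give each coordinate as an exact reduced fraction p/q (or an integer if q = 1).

A = (-22, 27)
F = (26/3, 5/3)

1. F_x = 26/3  [line -616/65·x + -168/65·y + 16856/195 = 0 ∩ |FE|² = 3770/9]
2. F_y = 5/3  [line -616/65·x + -168/65·y + 16856/195 = 0 ∩ |FE|² = 3770/9]
   → F = (26/3, 5/3)
3. A_x = -22  [2·signedArea(AGF) = 784/3 ∩ FD · CA = 12334/65]
4. A_y = 27  [2·signedArea(AGF) = 784/3 ∩ FD · CA = 12334/65]
   → A = (-22, 27)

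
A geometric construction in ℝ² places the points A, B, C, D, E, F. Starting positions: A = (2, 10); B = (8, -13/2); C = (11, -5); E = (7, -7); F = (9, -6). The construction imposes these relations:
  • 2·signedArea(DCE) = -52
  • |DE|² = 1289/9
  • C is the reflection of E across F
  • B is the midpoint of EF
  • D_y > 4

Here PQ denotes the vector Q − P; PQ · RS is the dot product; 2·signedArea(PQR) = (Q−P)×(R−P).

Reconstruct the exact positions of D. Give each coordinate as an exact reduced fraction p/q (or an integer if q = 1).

D = (13/3, 14/3)

1. D_x = 13/3  [line 2·x + -4·y + 10 = 0 ∩ |DE|² = 1289/9]
2. D_y = 14/3  [line 2·x + -4·y + 10 = 0 ∩ |DE|² = 1289/9]
   → D = (13/3, 14/3)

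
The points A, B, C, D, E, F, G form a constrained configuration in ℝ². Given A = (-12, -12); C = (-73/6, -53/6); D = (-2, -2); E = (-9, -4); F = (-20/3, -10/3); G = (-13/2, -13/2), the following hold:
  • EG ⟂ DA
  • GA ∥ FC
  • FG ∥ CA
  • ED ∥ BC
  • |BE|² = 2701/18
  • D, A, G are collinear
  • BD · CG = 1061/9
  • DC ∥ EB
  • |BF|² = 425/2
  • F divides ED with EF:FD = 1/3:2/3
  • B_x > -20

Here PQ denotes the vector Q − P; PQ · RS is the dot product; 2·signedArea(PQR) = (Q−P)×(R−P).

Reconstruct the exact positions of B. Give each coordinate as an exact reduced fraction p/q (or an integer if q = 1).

1. B_x = -115/6  [ED ∥ BC ∩ DC ∥ EB]
2. B_y = -65/6  [ED ∥ BC ∩ DC ∥ EB]
   → B = (-115/6, -65/6)

B = (-115/6, -65/6)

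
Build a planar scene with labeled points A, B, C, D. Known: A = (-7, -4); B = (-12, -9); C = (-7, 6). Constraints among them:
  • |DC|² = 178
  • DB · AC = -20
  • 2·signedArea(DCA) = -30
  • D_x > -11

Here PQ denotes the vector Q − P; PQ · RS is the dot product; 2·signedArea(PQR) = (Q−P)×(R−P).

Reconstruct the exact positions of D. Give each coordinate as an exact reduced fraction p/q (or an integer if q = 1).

1. D_x = -10  [2·signedArea(DCA) = -30 ∩ DB · AC = -20]
2. D_y = -7  [2·signedArea(DCA) = -30 ∩ DB · AC = -20]
   → D = (-10, -7)

D = (-10, -7)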